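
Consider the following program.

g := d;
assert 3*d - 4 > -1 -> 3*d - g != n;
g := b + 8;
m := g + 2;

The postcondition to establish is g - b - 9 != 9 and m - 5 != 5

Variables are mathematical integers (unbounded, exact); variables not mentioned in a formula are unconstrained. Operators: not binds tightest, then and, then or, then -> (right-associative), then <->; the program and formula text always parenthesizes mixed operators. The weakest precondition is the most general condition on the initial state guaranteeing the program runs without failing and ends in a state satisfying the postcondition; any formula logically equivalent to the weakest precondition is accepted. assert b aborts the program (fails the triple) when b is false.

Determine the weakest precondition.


Working backward. After the program, the postcondition g - b - 9 != 9 and m - 5 != 5 must hold; in canonical form it is g != b + 18 and m != 10.
Before m := g + 2: g != b + 18 and g != 8
Before g := b + 8: b != 0
Before assert 3*d - 4 > -1 -> 3*d - g != n: (3*d > 3 -> 3*d != g + n) and b != 0
Before g := d: (3*d > 3 -> 2*d != n) and b != 0
Answer: WP = (3*d > 3 -> 2*d != n) and b != 0


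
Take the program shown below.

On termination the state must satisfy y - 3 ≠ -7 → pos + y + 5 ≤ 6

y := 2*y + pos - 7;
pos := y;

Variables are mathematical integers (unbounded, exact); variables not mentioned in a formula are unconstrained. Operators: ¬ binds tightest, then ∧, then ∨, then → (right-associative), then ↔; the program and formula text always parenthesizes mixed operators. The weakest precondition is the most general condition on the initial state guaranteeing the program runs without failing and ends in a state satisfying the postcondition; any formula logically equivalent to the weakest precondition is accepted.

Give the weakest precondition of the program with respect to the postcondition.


Working backward. After the program, the postcondition y - 3 ≠ -7 → pos + y + 5 ≤ 6 must hold; in canonical form it is y ≠ -4 → pos + y ≤ 1.
Before pos := y: y ≠ -4 → 2*y ≤ 1
Before y := 2*y + pos - 7: pos + 2*y ≠ 3 → 2*pos + 4*y ≤ 15
Answer: WP = pos + 2*y ≠ 3 → 2*pos + 4*y ≤ 15


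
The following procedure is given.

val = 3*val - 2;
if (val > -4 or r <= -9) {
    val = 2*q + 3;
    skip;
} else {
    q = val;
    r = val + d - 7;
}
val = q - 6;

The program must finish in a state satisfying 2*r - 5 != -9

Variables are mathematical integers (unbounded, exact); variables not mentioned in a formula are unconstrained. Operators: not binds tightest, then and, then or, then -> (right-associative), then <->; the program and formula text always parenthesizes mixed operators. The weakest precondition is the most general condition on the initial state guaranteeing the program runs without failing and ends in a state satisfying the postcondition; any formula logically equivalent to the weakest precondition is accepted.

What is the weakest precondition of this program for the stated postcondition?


Working backward. After the program, the postcondition 2*r - 5 != -9 must hold; in canonical form it is 2*r != -4.
Before val := q - 6: 2*r != -4
Then branch requires 2*r != -4; else branch requires 2*d + 2*val != 10.
Before the if: ((val > -4 or r <= -9) -> 2*r != -4) and ((not (val > -4 or r <= -9)) -> 2*d + 2*val != 10)
Before val := 3*val - 2: ((3*val > -2 or r <= -9) -> 2*r != -4) and ((not (3*val > -2 or r <= -9)) -> 2*d + 6*val != 14)
Answer: WP = ((3*val > -2 or r <= -9) -> 2*r != -4) and ((not (3*val > -2 or r <= -9)) -> 2*d + 6*val != 14)


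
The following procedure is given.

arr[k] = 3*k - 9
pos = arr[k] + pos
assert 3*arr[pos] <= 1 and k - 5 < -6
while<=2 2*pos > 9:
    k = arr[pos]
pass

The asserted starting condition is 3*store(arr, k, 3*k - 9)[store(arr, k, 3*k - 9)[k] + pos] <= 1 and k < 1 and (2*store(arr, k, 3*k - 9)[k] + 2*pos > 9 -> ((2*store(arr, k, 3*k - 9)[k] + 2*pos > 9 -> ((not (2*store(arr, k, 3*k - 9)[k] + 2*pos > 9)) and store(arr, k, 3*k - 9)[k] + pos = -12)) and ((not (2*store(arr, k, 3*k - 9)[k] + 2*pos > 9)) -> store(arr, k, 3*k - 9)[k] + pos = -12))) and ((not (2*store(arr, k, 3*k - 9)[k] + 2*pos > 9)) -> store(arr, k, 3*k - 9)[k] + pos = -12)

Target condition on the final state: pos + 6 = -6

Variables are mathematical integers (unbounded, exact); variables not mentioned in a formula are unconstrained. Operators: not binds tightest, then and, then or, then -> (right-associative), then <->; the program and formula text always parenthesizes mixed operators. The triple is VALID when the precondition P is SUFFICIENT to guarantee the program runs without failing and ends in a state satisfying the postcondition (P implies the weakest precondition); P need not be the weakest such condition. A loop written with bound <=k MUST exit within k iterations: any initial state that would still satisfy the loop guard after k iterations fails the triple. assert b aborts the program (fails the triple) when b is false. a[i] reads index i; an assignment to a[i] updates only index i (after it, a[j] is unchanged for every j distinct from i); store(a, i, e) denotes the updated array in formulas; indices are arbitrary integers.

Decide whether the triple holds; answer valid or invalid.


Working backward. After the program, the postcondition pos + 6 = -6 must hold; in canonical form it is pos = -12.
Before skip: pos = -12
Before the loop (bound <=2), unroll the exhaustion recursion (WP_0 = exit-now case; WP_j = one more guarded iteration, up to j = 2):
  WP_0: (not (2*pos > 9)) and pos = -12
  WP_1: (2*pos > 9 -> ((not (2*pos > 9)) and pos = -12)) and ((not (2*pos > 9)) -> pos = -12)
  WP_2: (2*pos > 9 -> ((2*pos > 9 -> ((not (2*pos > 9)) and pos = -12)) and ((not (2*pos > 9)) -> pos = -12))) and ((not (2*pos > 9)) -> pos = -12)
So before the loop: (2*pos > 9 -> ((2*pos > 9 -> ((not (2*pos > 9)) and pos = -12)) and ((not (2*pos > 9)) -> pos = -12))) and ((not (2*pos > 9)) -> pos = -12)
Before assert 3*arr[pos] <= 1 and k - 5 < -6: 3*arr[pos] <= 1 and k < -1 and (2*pos > 9 -> ((2*pos > 9 -> ((not (2*pos > 9)) and pos = -12)) and ((not (2*pos > 9)) -> pos = -12))) and ((not (2*pos > 9)) -> pos = -12)
Before pos := arr[k] + pos: 3*arr[arr[k] + pos] <= 1 and k < -1 and (2*arr[k] + 2*pos > 9 -> ((2*arr[k] + 2*pos > 9 -> ((not (2*arr[k] + 2*pos > 9)) and arr[k] + pos = -12)) and ((not (2*arr[k] + 2*pos > 9)) -> arr[k] + pos = -12))) and ((not (2*arr[k] + 2*pos > 9)) -> arr[k] + pos = -12)
Before arr[k] := 3*k - 9: 3*store(arr, k, 3*k - 9)[store(arr, k, 3*k - 9)[k] + pos] <= 1 and k < -1 and (2*store(arr, k, 3*k - 9)[k] + 2*pos > 9 -> ((2*store(arr, k, 3*k - 9)[k] + 2*pos > 9 -> ((not (2*store(arr, k, 3*k - 9)[k] + 2*pos > 9)) and store(arr, k, 3*k - 9)[k] + pos = -12)) and ((not (2*store(arr, k, 3*k - 9)[k] + 2*pos > 9)) -> store(arr, k, 3*k - 9)[k] + pos = -12))) and ((not (2*store(arr, k, 3*k - 9)[k] + 2*pos > 9)) -> store(arr, k, 3*k - 9)[k] + pos = -12)
The weakest precondition is 3*store(arr, k, 3*k - 9)[store(arr, k, 3*k - 9)[k] + pos] <= 1 and k < -1 and (2*store(arr, k, 3*k - 9)[k] + 2*pos > 9 -> ((2*store(arr, k, 3*k - 9)[k] + 2*pos > 9 -> ((not (2*store(arr, k, 3*k - 9)[k] + 2*pos > 9)) and store(arr, k, 3*k - 9)[k] + pos = -12)) and ((not (2*store(arr, k, 3*k - 9)[k] + 2*pos > 9)) -> store(arr, k, 3*k - 9)[k] + pos = -12))) and ((not (2*store(arr, k, 3*k - 9)[k] + 2*pos > 9)) -> store(arr, k, 3*k - 9)[k] + pos = -12).
Check whether 3*store(arr, k, 3*k - 9)[store(arr, k, 3*k - 9)[k] + pos] <= 1 and k < 1 and (2*store(arr, k, 3*k - 9)[k] + 2*pos > 9 -> ((2*store(arr, k, 3*k - 9)[k] + 2*pos > 9 -> ((not (2*store(arr, k, 3*k - 9)[k] + 2*pos > 9)) and store(arr, k, 3*k - 9)[k] + pos = -12)) and ((not (2*store(arr, k, 3*k - 9)[k] + 2*pos > 9)) -> store(arr, k, 3*k - 9)[k] + pos = -12))) and ((not (2*store(arr, k, 3*k - 9)[k] + 2*pos > 9)) -> store(arr, k, 3*k - 9)[k] + pos = -12) implies it.
Countermodel: at the initial state arr = {[-12] = -15215, [0] = 2, elsewhere 2}, k = 0, pos = -3, the precondition holds but the weakest precondition fails.
Answer: invalid


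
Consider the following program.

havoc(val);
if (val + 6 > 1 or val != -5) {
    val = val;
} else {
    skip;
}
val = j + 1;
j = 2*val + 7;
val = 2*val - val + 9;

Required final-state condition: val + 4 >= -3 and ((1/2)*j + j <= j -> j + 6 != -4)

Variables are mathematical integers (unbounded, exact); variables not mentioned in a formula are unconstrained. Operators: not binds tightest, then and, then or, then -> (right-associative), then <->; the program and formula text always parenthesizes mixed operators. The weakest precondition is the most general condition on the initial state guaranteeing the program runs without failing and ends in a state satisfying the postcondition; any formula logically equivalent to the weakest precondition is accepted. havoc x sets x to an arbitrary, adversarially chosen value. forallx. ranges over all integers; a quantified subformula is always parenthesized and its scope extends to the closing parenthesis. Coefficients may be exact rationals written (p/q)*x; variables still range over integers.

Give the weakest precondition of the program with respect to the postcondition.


Working backward. After the program, the postcondition val + 4 >= -3 and ((1/2)*j + j <= j -> j + 6 != -4) must hold; in canonical form it is val >= -7 and ((1/2)*j <= 0 -> j != -10).
Before val := 2*val - val + 9: val >= -16 and ((1/2)*j <= 0 -> j != -10)
Before j := 2*val + 7: val >= -16 and (val <= -7/2 -> 2*val != -17)
Before val := j + 1: j >= -17 and (j <= -9/2 -> 2*j != -19)
Then branch requires j >= -17 and (j <= -9/2 -> 2*j != -19); else branch requires j >= -17 and (j <= -9/2 -> 2*j != -19).
Before the if: ((val > -5 or val != -5) -> (j >= -17 and (j <= -9/2 -> 2*j != -19))) and ((not (val > -5 or val != -5)) -> (j >= -17 and (j <= -9/2 -> 2*j != -19)))
Before havoc val: forall val_1. (((val_1 > -5 or val_1 != -5) -> (j >= -17 and (j <= -9/2 -> 2*j != -19))) and ((not (val_1 > -5 or val_1 != -5)) -> (j >= -17 and (j <= -9/2 -> 2*j != -19))))
Answer: WP = forall val_1. (((val_1 > -5 or val_1 != -5) -> (j >= -17 and (j <= -9/2 -> 2*j != -19))) and ((not (val_1 > -5 or val_1 != -5)) -> (j >= -17 and (j <= -9/2 -> 2*j != -19))))


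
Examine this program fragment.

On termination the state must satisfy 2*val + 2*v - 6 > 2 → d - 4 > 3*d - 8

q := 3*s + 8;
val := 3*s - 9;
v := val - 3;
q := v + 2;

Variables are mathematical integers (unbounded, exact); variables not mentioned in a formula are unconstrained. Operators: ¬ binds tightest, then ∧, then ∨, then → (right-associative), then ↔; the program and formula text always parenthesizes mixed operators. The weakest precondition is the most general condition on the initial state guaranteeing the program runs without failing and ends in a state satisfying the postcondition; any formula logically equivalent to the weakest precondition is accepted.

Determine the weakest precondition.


Working backward. After the program, the postcondition 2*val + 2*v - 6 > 2 → d - 4 > 3*d - 8 must hold; in canonical form it is 2*v + 2*val > 8 → 2*d < 4.
Before q := v + 2: 2*v + 2*val > 8 → 2*d < 4
Before v := val - 3: 4*val > 14 → 2*d < 4
Before val := 3*s - 9: 12*s > 50 → 2*d < 4
Before q := 3*s + 8: 12*s > 50 → 2*d < 4
Answer: WP = 12*s > 50 → 2*d < 4


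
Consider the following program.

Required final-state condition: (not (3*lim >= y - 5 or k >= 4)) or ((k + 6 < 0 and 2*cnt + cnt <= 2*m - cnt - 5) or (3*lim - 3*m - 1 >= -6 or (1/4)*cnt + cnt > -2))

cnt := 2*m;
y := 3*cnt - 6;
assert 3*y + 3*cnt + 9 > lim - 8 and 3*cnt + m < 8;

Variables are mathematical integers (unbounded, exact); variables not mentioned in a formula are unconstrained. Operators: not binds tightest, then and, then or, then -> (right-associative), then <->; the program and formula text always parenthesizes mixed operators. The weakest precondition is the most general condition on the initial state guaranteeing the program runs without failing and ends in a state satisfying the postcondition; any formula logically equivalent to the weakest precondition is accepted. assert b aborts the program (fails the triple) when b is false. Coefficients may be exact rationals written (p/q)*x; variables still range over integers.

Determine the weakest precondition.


Working backward. After the program, the postcondition (not (3*lim >= y - 5 or k >= 4)) or ((k + 6 < 0 and 2*cnt + cnt <= 2*m - cnt - 5) or (3*lim - 3*m - 1 >= -6 or (1/4)*cnt + cnt > -2)) must hold; in canonical form it is (not (3*lim >= y - 5 or k >= 4)) or (k < -6 and 4*cnt <= 2*m - 5) or 3*lim >= 3*m - 5 or (5/4)*cnt > -2.
Before assert 3*y + 3*cnt + 9 > lim - 8 and 3*cnt + m < 8: 3*cnt + 3*y > lim - 17 and 3*cnt + m < 8 and ((not (3*lim >= y - 5 or k >= 4)) or (k < -6 and 4*cnt <= 2*m - 5) or 3*lim >= 3*m - 5 or (5/4)*cnt > -2)
Before y := 3*cnt - 6: 12*cnt > lim + 1 and 3*cnt + m < 8 and ((not (3*lim >= 3*cnt - 11 or k >= 4)) or (k < -6 and 4*cnt <= 2*m - 5) or 3*lim >= 3*m - 5 or (5/4)*cnt > -2)
Before cnt := 2*m: 24*m > lim + 1 and 7*m < 8 and ((not (3*lim >= 6*m - 11 or k >= 4)) or (k < -6 and 6*m <= -5) or 3*lim >= 3*m - 5 or (5/2)*m > -2)
Answer: WP = 24*m > lim + 1 and 7*m < 8 and ((not (3*lim >= 6*m - 11 or k >= 4)) or (k < -6 and 6*m <= -5) or 3*lim >= 3*m - 5 or (5/2)*m > -2)


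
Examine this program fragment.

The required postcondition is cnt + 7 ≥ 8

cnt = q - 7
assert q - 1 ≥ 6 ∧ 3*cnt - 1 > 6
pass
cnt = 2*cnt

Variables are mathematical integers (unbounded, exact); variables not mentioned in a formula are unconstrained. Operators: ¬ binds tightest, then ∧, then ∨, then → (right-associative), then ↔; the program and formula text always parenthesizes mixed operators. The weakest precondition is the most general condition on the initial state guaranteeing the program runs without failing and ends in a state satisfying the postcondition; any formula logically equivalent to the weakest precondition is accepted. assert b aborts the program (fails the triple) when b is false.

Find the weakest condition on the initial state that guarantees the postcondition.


Working backward. After the program, the postcondition cnt + 7 ≥ 8 must hold; in canonical form it is cnt ≥ 1.
Before cnt := 2*cnt: 2*cnt ≥ 1
Before skip: 2*cnt ≥ 1
Before assert q - 1 ≥ 6 ∧ 3*cnt - 1 > 6: q ≥ 7 ∧ 3*cnt > 7 ∧ 2*cnt ≥ 1
Before cnt := q - 7: q ≥ 7 ∧ 3*q > 28 ∧ 2*q ≥ 15
Answer: WP = q ≥ 7 ∧ 3*q > 28 ∧ 2*q ≥ 15


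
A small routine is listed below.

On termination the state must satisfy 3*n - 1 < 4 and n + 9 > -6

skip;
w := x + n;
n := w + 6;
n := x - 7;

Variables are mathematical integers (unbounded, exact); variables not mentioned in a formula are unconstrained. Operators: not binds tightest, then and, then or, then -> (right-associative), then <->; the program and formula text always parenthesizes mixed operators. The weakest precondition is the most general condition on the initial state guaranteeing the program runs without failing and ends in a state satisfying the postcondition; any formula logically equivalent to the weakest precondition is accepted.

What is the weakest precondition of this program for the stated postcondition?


Working backward. After the program, the postcondition 3*n - 1 < 4 and n + 9 > -6 must hold; in canonical form it is 3*n < 5 and n > -15.
Before n := x - 7: 3*x < 26 and x > -8
Before n := w + 6: 3*x < 26 and x > -8
Before w := x + n: 3*x < 26 and x > -8
Before skip: 3*x < 26 and x > -8
Answer: WP = 3*x < 26 and x > -8


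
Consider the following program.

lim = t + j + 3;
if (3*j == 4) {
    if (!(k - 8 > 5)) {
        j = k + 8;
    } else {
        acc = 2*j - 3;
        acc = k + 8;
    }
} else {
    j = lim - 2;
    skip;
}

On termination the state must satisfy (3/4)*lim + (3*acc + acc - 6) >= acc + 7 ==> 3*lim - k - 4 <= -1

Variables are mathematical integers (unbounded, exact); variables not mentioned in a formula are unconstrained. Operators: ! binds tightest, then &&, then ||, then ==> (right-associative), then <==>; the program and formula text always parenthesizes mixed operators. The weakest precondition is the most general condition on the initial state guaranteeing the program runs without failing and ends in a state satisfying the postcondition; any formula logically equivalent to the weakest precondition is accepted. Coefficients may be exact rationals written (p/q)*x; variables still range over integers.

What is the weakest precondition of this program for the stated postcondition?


Working backward. After the program, the postcondition (3/4)*lim + (3*acc + acc - 6) >= acc + 7 ==> 3*lim - k - 4 <= -1 must hold; in canonical form it is 3*acc + (3/4)*lim >= 13 ==> 3*lim <= k + 3.
Then branch requires ((!(k > 13)) ==> (3*acc + (3/4)*lim >= 13 ==> 3*lim <= k + 3)) && (k > 13 ==> (3*k + (3/4)*lim >= -11 ==> 3*lim <= k + 3)); else branch requires 3*acc + (3/4)*lim >= 13 ==> 3*lim <= k + 3.
Before the if: (3*j == 4 ==> (((!(k > 13)) ==> (3*acc + (3/4)*lim >= 13 ==> 3*lim <= k + 3)) && (k > 13 ==> (3*k + (3/4)*lim >= -11 ==> 3*lim <= k + 3)))) && ((!(3*j == 4)) ==> (3*acc + (3/4)*lim >= 13 ==> 3*lim <= k + 3))
Before lim := t + j + 3: (3*j == 4 ==> (((!(k > 13)) ==> (3*acc + (3/4)*j + (3/4)*t >= 43/4 ==> 3*j + 3*t <= k - 6)) && (k > 13 ==> ((3/4)*j + 3*k + (3/4)*t >= -53/4 ==> 3*j + 3*t <= k - 6)))) && ((!(3*j == 4)) ==> (3*acc + (3/4)*j + (3/4)*t >= 43/4 ==> 3*j + 3*t <= k - 6))
Answer: WP = (3*j == 4 ==> (((!(k > 13)) ==> (3*acc + (3/4)*j + (3/4)*t >= 43/4 ==> 3*j + 3*t <= k - 6)) && (k > 13 ==> ((3/4)*j + 3*k + (3/4)*t >= -53/4 ==> 3*j + 3*t <= k - 6)))) && ((!(3*j == 4)) ==> (3*acc + (3/4)*j + (3/4)*t >= 43/4 ==> 3*j + 3*t <= k - 6))


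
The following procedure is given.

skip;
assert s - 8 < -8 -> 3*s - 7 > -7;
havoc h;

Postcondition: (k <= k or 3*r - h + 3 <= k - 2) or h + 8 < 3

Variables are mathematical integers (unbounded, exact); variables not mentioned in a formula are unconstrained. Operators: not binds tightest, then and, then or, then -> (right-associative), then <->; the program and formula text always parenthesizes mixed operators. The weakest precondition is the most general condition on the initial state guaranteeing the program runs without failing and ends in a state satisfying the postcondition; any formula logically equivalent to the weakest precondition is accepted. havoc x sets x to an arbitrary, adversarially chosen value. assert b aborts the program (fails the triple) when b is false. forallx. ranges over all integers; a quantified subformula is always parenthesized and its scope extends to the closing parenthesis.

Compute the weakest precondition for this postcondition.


Working backward. After the program, the postcondition (k <= k or 3*r - h + 3 <= k - 2) or h + 8 < 3 must hold; in canonical form it is true.
Before havoc h: true
Before assert s - 8 < -8 -> 3*s - 7 > -7: s < 0 -> 3*s > 0
Before skip: s < 0 -> 3*s > 0
Answer: WP = s < 0 -> 3*s > 0


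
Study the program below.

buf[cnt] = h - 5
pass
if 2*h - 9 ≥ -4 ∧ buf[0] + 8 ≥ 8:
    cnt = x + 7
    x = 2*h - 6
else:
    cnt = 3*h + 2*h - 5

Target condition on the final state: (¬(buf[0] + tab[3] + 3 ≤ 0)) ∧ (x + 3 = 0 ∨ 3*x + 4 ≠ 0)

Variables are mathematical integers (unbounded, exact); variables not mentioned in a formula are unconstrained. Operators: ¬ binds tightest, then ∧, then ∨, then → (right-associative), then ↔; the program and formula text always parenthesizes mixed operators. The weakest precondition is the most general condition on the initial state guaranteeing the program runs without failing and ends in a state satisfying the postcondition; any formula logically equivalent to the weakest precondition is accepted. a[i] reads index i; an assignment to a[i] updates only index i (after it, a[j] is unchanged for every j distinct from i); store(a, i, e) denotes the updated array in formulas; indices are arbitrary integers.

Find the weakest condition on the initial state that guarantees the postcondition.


Working backward. After the program, the postcondition (¬(buf[0] + tab[3] + 3 ≤ 0)) ∧ (x + 3 = 0 ∨ 3*x + 4 ≠ 0) must hold; in canonical form it is (¬(buf[0] + tab[3] ≤ -3)) ∧ (x = -3 ∨ 3*x ≠ -4).
Then branch requires (¬(buf[0] + tab[3] ≤ -3)) ∧ (2*h = 3 ∨ 6*h ≠ 14); else branch requires (¬(buf[0] + tab[3] ≤ -3)) ∧ (x = -3 ∨ 3*x ≠ -4).
Before the if: ((2*h ≥ 5 ∧ buf[0] ≥ 0) → ((¬(buf[0] + tab[3] ≤ -3)) ∧ (2*h = 3 ∨ 6*h ≠ 14))) ∧ ((¬(2*h ≥ 5 ∧ buf[0] ≥ 0)) → ((¬(buf[0] + tab[3] ≤ -3)) ∧ (x = -3 ∨ 3*x ≠ -4)))
Before skip: ((2*h ≥ 5 ∧ buf[0] ≥ 0) → ((¬(buf[0] + tab[3] ≤ -3)) ∧ (2*h = 3 ∨ 6*h ≠ 14))) ∧ ((¬(2*h ≥ 5 ∧ buf[0] ≥ 0)) → ((¬(buf[0] + tab[3] ≤ -3)) ∧ (x = -3 ∨ 3*x ≠ -4)))
Before buf[cnt] := h - 5: ((2*h ≥ 5 ∧ store(buf, cnt, h - 5)[0] ≥ 0) → ((¬(tab[3] + store(buf, cnt, h - 5)[0] ≤ -3)) ∧ (2*h = 3 ∨ 6*h ≠ 14))) ∧ ((¬(2*h ≥ 5 ∧ store(buf, cnt, h - 5)[0] ≥ 0)) → ((¬(tab[3] + store(buf, cnt, h - 5)[0] ≤ -3)) ∧ (x = -3 ∨ 3*x ≠ -4)))
Answer: WP = ((2*h ≥ 5 ∧ store(buf, cnt, h - 5)[0] ≥ 0) → ((¬(tab[3] + store(buf, cnt, h - 5)[0] ≤ -3)) ∧ (2*h = 3 ∨ 6*h ≠ 14))) ∧ ((¬(2*h ≥ 5 ∧ store(buf, cnt, h - 5)[0] ≥ 0)) → ((¬(tab[3] + store(buf, cnt, h - 5)[0] ≤ -3)) ∧ (x = -3 ∨ 3*x ≠ -4)))


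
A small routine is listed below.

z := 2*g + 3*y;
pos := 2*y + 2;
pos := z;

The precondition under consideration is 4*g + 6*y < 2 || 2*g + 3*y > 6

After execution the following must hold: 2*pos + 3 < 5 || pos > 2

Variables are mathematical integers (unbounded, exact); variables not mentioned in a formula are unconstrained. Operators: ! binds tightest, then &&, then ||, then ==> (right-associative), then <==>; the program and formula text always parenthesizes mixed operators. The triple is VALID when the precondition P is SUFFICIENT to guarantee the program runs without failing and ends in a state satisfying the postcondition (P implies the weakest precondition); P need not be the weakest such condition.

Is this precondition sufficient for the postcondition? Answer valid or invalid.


Working backward. After the program, the postcondition 2*pos + 3 < 5 || pos > 2 must hold; in canonical form it is 2*pos < 2 || pos > 2.
Before pos := z: 2*z < 2 || z > 2
Before pos := 2*y + 2: 2*z < 2 || z > 2
Before z := 2*g + 3*y: 4*g + 6*y < 2 || 2*g + 3*y > 2
The weakest precondition is 4*g + 6*y < 2 || 2*g + 3*y > 2.
Check whether 4*g + 6*y < 2 || 2*g + 3*y > 6 implies it.
Every state satisfying the precondition satisfies the weakest precondition: the implication holds.
Answer: valid


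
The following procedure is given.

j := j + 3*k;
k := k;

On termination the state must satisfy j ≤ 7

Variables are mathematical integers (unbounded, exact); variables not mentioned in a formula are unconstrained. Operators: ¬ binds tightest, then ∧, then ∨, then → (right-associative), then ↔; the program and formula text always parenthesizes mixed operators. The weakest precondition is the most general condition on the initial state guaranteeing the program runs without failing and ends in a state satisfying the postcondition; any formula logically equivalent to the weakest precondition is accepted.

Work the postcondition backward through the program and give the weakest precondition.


Working backward. After the program, j ≤ 7 must hold.
Before k := k: j ≤ 7
Before j := j + 3*k: j + 3*k ≤ 7
Answer: WP = j + 3*k ≤ 7


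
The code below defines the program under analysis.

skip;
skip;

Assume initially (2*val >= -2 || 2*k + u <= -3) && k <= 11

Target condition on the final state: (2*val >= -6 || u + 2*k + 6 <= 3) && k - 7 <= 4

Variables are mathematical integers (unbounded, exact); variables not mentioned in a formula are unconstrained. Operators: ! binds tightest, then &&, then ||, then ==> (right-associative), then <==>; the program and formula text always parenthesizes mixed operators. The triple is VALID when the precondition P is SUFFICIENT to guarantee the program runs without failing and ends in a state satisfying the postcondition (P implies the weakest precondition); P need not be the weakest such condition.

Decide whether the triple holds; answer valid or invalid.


Working backward. After the program, the postcondition (2*val >= -6 || u + 2*k + 6 <= 3) && k - 7 <= 4 must hold; in canonical form it is (2*val >= -6 || 2*k + u <= -3) && k <= 11.
Before skip: (2*val >= -6 || 2*k + u <= -3) && k <= 11
Before skip: (2*val >= -6 || 2*k + u <= -3) && k <= 11
The weakest precondition is (2*val >= -6 || 2*k + u <= -3) && k <= 11.
Check whether (2*val >= -2 || 2*k + u <= -3) && k <= 11 implies it.
Every state satisfying the precondition satisfies the weakest precondition: the implication holds.
Answer: valid


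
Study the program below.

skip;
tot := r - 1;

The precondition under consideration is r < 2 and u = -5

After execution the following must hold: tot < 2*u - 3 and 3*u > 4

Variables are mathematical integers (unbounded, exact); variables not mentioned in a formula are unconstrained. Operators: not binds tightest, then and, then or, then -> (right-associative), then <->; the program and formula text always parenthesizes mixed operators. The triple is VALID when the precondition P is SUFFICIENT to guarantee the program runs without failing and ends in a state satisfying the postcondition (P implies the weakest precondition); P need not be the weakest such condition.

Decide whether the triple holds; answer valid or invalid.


Working backward. After the program, tot < 2*u - 3 and 3*u > 4 must hold.
Before tot := r - 1: r < 2*u - 2 and 3*u > 4
Before skip: r < 2*u - 2 and 3*u > 4
The weakest precondition is r < 2*u - 2 and 3*u > 4.
Check whether r < 2 and u = -5 implies it.
Countermodel: at the initial state r = 1, u = -5, the precondition holds but the weakest precondition fails.
Answer: invalid


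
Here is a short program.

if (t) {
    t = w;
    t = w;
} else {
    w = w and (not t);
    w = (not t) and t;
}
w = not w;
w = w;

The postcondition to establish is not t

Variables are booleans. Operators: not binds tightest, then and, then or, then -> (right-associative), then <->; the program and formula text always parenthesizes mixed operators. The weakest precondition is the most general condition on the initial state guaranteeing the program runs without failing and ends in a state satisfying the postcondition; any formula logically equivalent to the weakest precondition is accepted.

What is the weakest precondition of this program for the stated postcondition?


Working backward. After the program, not t must hold.
Before w := w: not t
Before w := not w: not t
Then branch requires not w; else branch requires not t.
Before the if: t -> (not w)
Answer: WP = t -> (not w)


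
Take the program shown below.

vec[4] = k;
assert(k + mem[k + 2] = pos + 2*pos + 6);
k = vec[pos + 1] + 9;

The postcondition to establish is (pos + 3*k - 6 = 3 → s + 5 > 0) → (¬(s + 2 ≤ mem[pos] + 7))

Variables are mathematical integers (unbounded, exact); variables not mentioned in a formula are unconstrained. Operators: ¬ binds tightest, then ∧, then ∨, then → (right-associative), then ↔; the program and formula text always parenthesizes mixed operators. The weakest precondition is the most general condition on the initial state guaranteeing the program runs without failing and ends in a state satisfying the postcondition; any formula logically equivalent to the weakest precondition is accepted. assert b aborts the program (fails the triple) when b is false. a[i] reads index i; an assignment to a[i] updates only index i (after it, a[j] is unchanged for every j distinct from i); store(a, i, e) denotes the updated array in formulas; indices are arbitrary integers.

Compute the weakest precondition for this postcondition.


Working backward. After the program, the postcondition (pos + 3*k - 6 = 3 → s + 5 > 0) → (¬(s + 2 ≤ mem[pos] + 7)) must hold; in canonical form it is (3*k + pos = 9 → s > -5) → (¬(s ≤ mem[pos] + 5)).
Before k := vec[pos + 1] + 9: (3*vec[pos + 1] + pos = -18 → s > -5) → (¬(s ≤ mem[pos] + 5))
Before assert k + mem[k + 2] = pos + 2*pos + 6: mem[k + 2] + k = 3*pos + 6 ∧ ((3*vec[pos + 1] + pos = -18 → s > -5) → (¬(s ≤ mem[pos] + 5)))
Before vec[4] := k: mem[k + 2] + k = 3*pos + 6 ∧ ((3*store(vec, 4, k)[pos + 1] + pos = -18 → s > -5) → (¬(s ≤ mem[pos] + 5)))
Answer: WP = mem[k + 2] + k = 3*pos + 6 ∧ ((3*store(vec, 4, k)[pos + 1] + pos = -18 → s > -5) → (¬(s ≤ mem[pos] + 5)))


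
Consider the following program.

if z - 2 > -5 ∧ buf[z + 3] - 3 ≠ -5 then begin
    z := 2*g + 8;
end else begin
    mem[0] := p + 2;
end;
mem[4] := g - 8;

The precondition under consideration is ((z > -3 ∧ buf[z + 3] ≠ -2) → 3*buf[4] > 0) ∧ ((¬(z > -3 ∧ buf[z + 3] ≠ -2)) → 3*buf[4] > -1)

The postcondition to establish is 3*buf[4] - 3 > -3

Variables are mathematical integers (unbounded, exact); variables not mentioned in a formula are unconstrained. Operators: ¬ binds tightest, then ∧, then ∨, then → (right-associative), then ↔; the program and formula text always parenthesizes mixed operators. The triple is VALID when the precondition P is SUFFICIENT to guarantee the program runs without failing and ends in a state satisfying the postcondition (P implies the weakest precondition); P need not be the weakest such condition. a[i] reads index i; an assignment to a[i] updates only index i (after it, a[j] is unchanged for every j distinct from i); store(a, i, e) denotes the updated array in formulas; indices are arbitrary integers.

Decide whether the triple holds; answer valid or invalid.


Working backward. After the program, the postcondition 3*buf[4] - 3 > -3 must hold; in canonical form it is 3*buf[4] > 0.
Before mem[4] := g - 8: 3*buf[4] > 0
Then branch requires 3*buf[4] > 0; else branch requires 3*buf[4] > 0.
Before the if: ((z > -3 ∧ buf[z + 3] ≠ -2) → 3*buf[4] > 0) ∧ ((¬(z > -3 ∧ buf[z + 3] ≠ -2)) → 3*buf[4] > 0)
The weakest precondition is ((z > -3 ∧ buf[z + 3] ≠ -2) → 3*buf[4] > 0) ∧ ((¬(z > -3 ∧ buf[z + 3] ≠ -2)) → 3*buf[4] > 0).
Check whether ((z > -3 ∧ buf[z + 3] ≠ -2) → 3*buf[4] > 0) ∧ ((¬(z > -3 ∧ buf[z + 3] ≠ -2)) → 3*buf[4] > -1) implies it.
Countermodel: at the initial state buf = {[0] = 0, [4] = 0, elsewhere 0}, z = -3, the precondition holds but the weakest precondition fails.
Answer: invalid


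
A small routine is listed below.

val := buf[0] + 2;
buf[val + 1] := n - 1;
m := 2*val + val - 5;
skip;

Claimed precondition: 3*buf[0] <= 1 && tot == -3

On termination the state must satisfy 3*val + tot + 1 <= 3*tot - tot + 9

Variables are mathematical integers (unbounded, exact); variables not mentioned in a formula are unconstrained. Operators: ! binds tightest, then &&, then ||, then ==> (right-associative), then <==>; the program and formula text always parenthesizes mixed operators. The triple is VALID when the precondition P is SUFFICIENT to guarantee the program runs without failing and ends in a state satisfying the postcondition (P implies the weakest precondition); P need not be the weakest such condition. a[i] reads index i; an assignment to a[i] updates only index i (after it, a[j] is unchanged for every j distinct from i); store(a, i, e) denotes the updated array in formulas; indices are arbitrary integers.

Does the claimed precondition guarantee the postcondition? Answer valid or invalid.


Working backward. After the program, the postcondition 3*val + tot + 1 <= 3*tot - tot + 9 must hold; in canonical form it is 3*val <= tot + 8.
Before skip: 3*val <= tot + 8
Before m := 2*val + val - 5: 3*val <= tot + 8
Before buf[val + 1] := n - 1: 3*val <= tot + 8
Before val := buf[0] + 2: 3*buf[0] <= tot + 2
The weakest precondition is 3*buf[0] <= tot + 2.
Check whether 3*buf[0] <= 1 && tot == -3 implies it.
Countermodel: at the initial state buf = {[0] = 0, elsewhere 0}, tot = -3, the precondition holds but the weakest precondition fails.
Answer: invalid


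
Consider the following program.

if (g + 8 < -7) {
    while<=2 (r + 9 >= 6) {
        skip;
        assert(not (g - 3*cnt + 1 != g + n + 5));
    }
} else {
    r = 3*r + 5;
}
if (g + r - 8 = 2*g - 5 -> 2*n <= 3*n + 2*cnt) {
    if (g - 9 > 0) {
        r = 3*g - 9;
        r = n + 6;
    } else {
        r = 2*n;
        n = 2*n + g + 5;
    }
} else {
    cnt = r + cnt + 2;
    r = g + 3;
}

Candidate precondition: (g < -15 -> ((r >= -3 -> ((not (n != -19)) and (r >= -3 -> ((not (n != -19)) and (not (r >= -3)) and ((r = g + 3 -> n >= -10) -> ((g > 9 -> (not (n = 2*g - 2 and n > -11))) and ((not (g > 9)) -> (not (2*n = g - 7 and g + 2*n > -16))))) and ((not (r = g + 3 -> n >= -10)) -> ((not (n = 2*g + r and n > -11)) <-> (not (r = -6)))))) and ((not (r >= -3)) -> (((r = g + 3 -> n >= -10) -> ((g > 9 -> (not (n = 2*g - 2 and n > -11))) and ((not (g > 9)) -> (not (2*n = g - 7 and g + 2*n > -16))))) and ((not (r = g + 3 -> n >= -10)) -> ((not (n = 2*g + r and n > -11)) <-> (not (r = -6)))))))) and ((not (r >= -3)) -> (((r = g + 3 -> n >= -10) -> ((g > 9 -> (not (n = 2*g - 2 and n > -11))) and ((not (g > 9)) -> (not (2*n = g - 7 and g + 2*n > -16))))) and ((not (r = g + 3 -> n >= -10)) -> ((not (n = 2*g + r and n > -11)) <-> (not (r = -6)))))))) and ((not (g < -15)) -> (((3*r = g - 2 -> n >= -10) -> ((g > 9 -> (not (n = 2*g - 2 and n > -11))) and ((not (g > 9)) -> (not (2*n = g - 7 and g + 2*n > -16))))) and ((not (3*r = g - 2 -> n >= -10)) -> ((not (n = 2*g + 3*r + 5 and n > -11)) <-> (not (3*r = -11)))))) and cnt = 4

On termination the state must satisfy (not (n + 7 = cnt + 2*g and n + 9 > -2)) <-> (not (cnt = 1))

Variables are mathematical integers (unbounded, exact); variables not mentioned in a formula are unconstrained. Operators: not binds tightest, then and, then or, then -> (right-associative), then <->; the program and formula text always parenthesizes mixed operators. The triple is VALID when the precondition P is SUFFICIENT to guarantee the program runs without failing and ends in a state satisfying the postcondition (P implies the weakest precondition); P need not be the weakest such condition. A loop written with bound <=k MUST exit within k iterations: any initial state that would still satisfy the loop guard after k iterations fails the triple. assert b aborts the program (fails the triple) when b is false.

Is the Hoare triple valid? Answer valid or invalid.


Working backward. After the program, the postcondition (not (n + 7 = cnt + 2*g and n + 9 > -2)) <-> (not (cnt = 1)) must hold; in canonical form it is (not (n = cnt + 2*g - 7 and n > -11)) <-> (not (cnt = 1)).
Then branch requires (g > 9 -> ((not (n = cnt + 2*g - 7 and n > -11)) <-> (not (cnt = 1)))) and ((not (g > 9)) -> ((not (2*n = cnt + g - 12 and g + 2*n > -16)) <-> (not (cnt = 1)))); else branch requires (not (n = cnt + 2*g + r - 5 and n > -11)) <-> (not (cnt + r = -1)).
Before the if: ((r = g + 3 -> 2*cnt + n >= 0) -> ((g > 9 -> ((not (n = cnt + 2*g - 7 and n > -11)) <-> (not (cnt = 1)))) and ((not (g > 9)) -> ((not (2*n = cnt + g - 12 and g + 2*n > -16)) <-> (not (cnt = 1)))))) and ((not (r = g + 3 -> 2*cnt + n >= 0)) -> ((not (n = cnt + 2*g + r - 5 and n > -11)) <-> (not (cnt + r = -1))))
Then branch requires (r >= -3 -> ((not (3*cnt + n != -4)) and (r >= -3 -> ((not (3*cnt + n != -4)) and (not (r >= -3)) and ((r = g + 3 -> 2*cnt + n >= 0) -> ((g > 9 -> ((not (n = cnt + 2*g - 7 and n > -11)) <-> (not (cnt = 1)))) and ((not (g > 9)) -> ((not (2*n = cnt + g - 12 and g + 2*n > -16)) <-> (not (cnt = 1)))))) and ((not (r = g + 3 -> 2*cnt + n >= 0)) -> ((not (n = cnt + 2*g + r - 5 and n > -11)) <-> (not (cnt + r = -1)))))) and ((not (r >= -3)) -> (((r = g + 3 -> 2*cnt + n >= 0) -> ((g > 9 -> ((not (n = cnt + 2*g - 7 and n > -11)) <-> (not (cnt = 1)))) and ((not (g > 9)) -> ((not (2*n = cnt + g - 12 and g + 2*n > -16)) <-> (not (cnt = 1)))))) and ((not (r = g + 3 -> 2*cnt + n >= 0)) -> ((not (n = cnt + 2*g + r - 5 and n > -11)) <-> (not (cnt + r = -1)))))))) and ((not (r >= -3)) -> (((r = g + 3 -> 2*cnt + n >= 0) -> ((g > 9 -> ((not (n = cnt + 2*g - 7 and n > -11)) <-> (not (cnt = 1)))) and ((not (g > 9)) -> ((not (2*n = cnt + g - 12 and g + 2*n > -16)) <-> (not (cnt = 1)))))) and ((not (r = g + 3 -> 2*cnt + n >= 0)) -> ((not (n = cnt + 2*g + r - 5 and n > -11)) <-> (not (cnt + r = -1)))))); else branch requires ((3*r = g - 2 -> 2*cnt + n >= 0) -> ((g > 9 -> ((not (n = cnt + 2*g - 7 and n > -11)) <-> (not (cnt = 1)))) and ((not (g > 9)) -> ((not (2*n = cnt + g - 12 and g + 2*n > -16)) <-> (not (cnt = 1)))))) and ((not (3*r = g - 2 -> 2*cnt + n >= 0)) -> ((not (n = cnt + 2*g + 3*r and n > -11)) <-> (not (cnt + 3*r = -6)))).
Before the if: (g < -15 -> ((r >= -3 -> ((not (3*cnt + n != -4)) and (r >= -3 -> ((not (3*cnt + n != -4)) and (not (r >= -3)) and ((r = g + 3 -> 2*cnt + n >= 0) -> ((g > 9 -> ((not (n = cnt + 2*g - 7 and n > -11)) <-> (not (cnt = 1)))) and ((not (g > 9)) -> ((not (2*n = cnt + g - 12 and g + 2*n > -16)) <-> (not (cnt = 1)))))) and ((not (r = g + 3 -> 2*cnt + n >= 0)) -> ((not (n = cnt + 2*g + r - 5 and n > -11)) <-> (not (cnt + r = -1)))))) and ((not (r >= -3)) -> (((r = g + 3 -> 2*cnt + n >= 0) -> ((g > 9 -> ((not (n = cnt + 2*g - 7 and n > -11)) <-> (not (cnt = 1)))) and ((not (g > 9)) -> ((not (2*n = cnt + g - 12 and g + 2*n > -16)) <-> (not (cnt = 1)))))) and ((not (r = g + 3 -> 2*cnt + n >= 0)) -> ((not (n = cnt + 2*g + r - 5 and n > -11)) <-> (not (cnt + r = -1)))))))) and ((not (r >= -3)) -> (((r = g + 3 -> 2*cnt + n >= 0) -> ((g > 9 -> ((not (n = cnt + 2*g - 7 and n > -11)) <-> (not (cnt = 1)))) and ((not (g > 9)) -> ((not (2*n = cnt + g - 12 and g + 2*n > -16)) <-> (not (cnt = 1)))))) and ((not (r = g + 3 -> 2*cnt + n >= 0)) -> ((not (n = cnt + 2*g + r - 5 and n > -11)) <-> (not (cnt + r = -1)))))))) and ((not (g < -15)) -> (((3*r = g - 2 -> 2*cnt + n >= 0) -> ((g > 9 -> ((not (n = cnt + 2*g - 7 and n > -11)) <-> (not (cnt = 1)))) and ((not (g > 9)) -> ((not (2*n = cnt + g - 12 and g + 2*n > -16)) <-> (not (cnt = 1)))))) and ((not (3*r = g - 2 -> 2*cnt + n >= 0)) -> ((not (n = cnt + 2*g + 3*r and n > -11)) <-> (not (cnt + 3*r = -6))))))
The weakest precondition is (g < -15 -> ((r >= -3 -> ((not (3*cnt + n != -4)) and (r >= -3 -> ((not (3*cnt + n != -4)) and (not (r >= -3)) and ((r = g + 3 -> 2*cnt + n >= 0) -> ((g > 9 -> ((not (n = cnt + 2*g - 7 and n > -11)) <-> (not (cnt = 1)))) and ((not (g > 9)) -> ((not (2*n = cnt + g - 12 and g + 2*n > -16)) <-> (not (cnt = 1)))))) and ((not (r = g + 3 -> 2*cnt + n >= 0)) -> ((not (n = cnt + 2*g + r - 5 and n > -11)) <-> (not (cnt + r = -1)))))) and ((not (r >= -3)) -> (((r = g + 3 -> 2*cnt + n >= 0) -> ((g > 9 -> ((not (n = cnt + 2*g - 7 and n > -11)) <-> (not (cnt = 1)))) and ((not (g > 9)) -> ((not (2*n = cnt + g - 12 and g + 2*n > -16)) <-> (not (cnt = 1)))))) and ((not (r = g + 3 -> 2*cnt + n >= 0)) -> ((not (n = cnt + 2*g + r - 5 and n > -11)) <-> (not (cnt + r = -1)))))))) and ((not (r >= -3)) -> (((r = g + 3 -> 2*cnt + n >= 0) -> ((g > 9 -> ((not (n = cnt + 2*g - 7 and n > -11)) <-> (not (cnt = 1)))) and ((not (g > 9)) -> ((not (2*n = cnt + g - 12 and g + 2*n > -16)) <-> (not (cnt = 1)))))) and ((not (r = g + 3 -> 2*cnt + n >= 0)) -> ((not (n = cnt + 2*g + r - 5 and n > -11)) <-> (not (cnt + r = -1)))))))) and ((not (g < -15)) -> (((3*r = g - 2 -> 2*cnt + n >= 0) -> ((g > 9 -> ((not (n = cnt + 2*g - 7 and n > -11)) <-> (not (cnt = 1)))) and ((not (g > 9)) -> ((not (2*n = cnt + g - 12 and g + 2*n > -16)) <-> (not (cnt = 1)))))) and ((not (3*r = g - 2 -> 2*cnt + n >= 0)) -> ((not (n = cnt + 2*g + 3*r and n > -11)) <-> (not (cnt + 3*r = -6)))))).
Check whether (g < -15 -> ((r >= -3 -> ((not (n != -19)) and (r >= -3 -> ((not (n != -19)) and (not (r >= -3)) and ((r = g + 3 -> n >= -10) -> ((g > 9 -> (not (n = 2*g - 2 and n > -11))) and ((not (g > 9)) -> (not (2*n = g - 7 and g + 2*n > -16))))) and ((not (r = g + 3 -> n >= -10)) -> ((not (n = 2*g + r and n > -11)) <-> (not (r = -6)))))) and ((not (r >= -3)) -> (((r = g + 3 -> n >= -10) -> ((g > 9 -> (not (n = 2*g - 2 and n > -11))) and ((not (g > 9)) -> (not (2*n = g - 7 and g + 2*n > -16))))) and ((not (r = g + 3 -> n >= -10)) -> ((not (n = 2*g + r and n > -11)) <-> (not (r = -6)))))))) and ((not (r >= -3)) -> (((r = g + 3 -> n >= -10) -> ((g > 9 -> (not (n = 2*g - 2 and n > -11))) and ((not (g > 9)) -> (not (2*n = g - 7 and g + 2*n > -16))))) and ((not (r = g + 3 -> n >= -10)) -> ((not (n = 2*g + r and n > -11)) <-> (not (r = -6)))))))) and ((not (g < -15)) -> (((3*r = g - 2 -> n >= -10) -> ((g > 9 -> (not (n = 2*g - 2 and n > -11))) and ((not (g > 9)) -> (not (2*n = g - 7 and g + 2*n > -16))))) and ((not (3*r = g - 2 -> n >= -10)) -> ((not (n = 2*g + 3*r + 5 and n > -11)) <-> (not (3*r = -11)))))) and cnt = 4 implies it.
Countermodel: at the initial state cnt = 4, g = 10, n = 17, r = -2, the precondition holds but the weakest precondition fails.
Answer: invalid
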